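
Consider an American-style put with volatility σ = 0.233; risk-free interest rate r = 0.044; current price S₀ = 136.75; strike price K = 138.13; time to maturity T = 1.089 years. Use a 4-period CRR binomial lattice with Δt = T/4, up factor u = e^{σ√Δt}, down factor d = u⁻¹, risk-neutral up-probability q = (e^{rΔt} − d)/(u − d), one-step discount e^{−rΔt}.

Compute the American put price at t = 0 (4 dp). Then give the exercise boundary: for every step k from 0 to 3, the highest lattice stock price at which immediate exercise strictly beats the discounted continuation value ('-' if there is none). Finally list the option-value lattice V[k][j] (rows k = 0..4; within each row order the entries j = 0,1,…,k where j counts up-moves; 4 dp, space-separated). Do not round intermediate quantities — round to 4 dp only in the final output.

params: Δt=0.27225 u=1.12927 d=0.88553 q=0.51908 e^(-rΔt)=0.98809
t_4 payoffs: 54.0424 30.8967 1.3800 0.0000 0.0000
t_3: node(3,0) S=94.9579 payoff=43.1721 vs cont=41.5274 → 43.1721 [stop]  node(3,1) S=121.0956 payoff=17.0344 vs cont=15.3896 → 17.0344 [stop]  node(3,2) S=154.4280 payoff=0.0000 vs cont=0.6558 → 0.6558 [wait]  node(3,3) S=196.9354 payoff=0.0000 vs cont=0.0000 → 0.0000 [wait]  ⇒ S*(3)=121.0956
t_2: node(2,0) S=107.2333 payoff=30.8967 vs cont=29.2519 → 30.8967 [stop]  node(2,1) S=136.7500 payoff=1.3800 vs cont=8.4309 → 8.4309 [wait]  node(2,2) S=174.3914 payoff=0.0000 vs cont=0.3116 → 0.3116 [wait]  ⇒ S*(2)=107.2333
t_1: node(1,0) S=121.0956 payoff=17.0344 vs cont=19.0060 → 19.0060 [wait]  node(1,1) S=154.4280 payoff=0.0000 vs cont=4.1661 → 4.1661 [wait]  ⇒ S*(1)=-
t_0: node(0,0) S=136.7500 payoff=1.3800 vs cont=11.1682 → 11.1682 [wait]  ⇒ S*(0)=-

price = 11.1682
boundary = - - 107.2333 121.0956
tree:
11.1682
19.0060 4.1661
30.8967 8.4309 0.3116
43.1721 17.0344 0.6558 0.0000
54.0424 30.8967 1.3800 0.0000 0.0000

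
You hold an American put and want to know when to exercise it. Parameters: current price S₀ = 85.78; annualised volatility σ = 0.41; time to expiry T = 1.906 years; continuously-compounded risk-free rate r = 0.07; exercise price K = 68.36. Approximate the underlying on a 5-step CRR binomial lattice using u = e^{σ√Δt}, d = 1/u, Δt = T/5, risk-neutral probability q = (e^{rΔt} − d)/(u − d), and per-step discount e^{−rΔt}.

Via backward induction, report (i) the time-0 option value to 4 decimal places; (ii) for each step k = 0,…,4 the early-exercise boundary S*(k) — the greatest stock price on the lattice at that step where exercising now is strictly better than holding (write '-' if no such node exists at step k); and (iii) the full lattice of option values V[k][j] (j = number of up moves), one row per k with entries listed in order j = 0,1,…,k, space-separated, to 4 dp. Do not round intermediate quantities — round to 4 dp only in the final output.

Δt=0.38120, u=1.28806, d=0.77636, q=0.48990, disc=e^(-rΔt)=0.97367
k=5 terminal: V=max(K-S,0) → 44.1664 28.2203 1.7639 0.0000 0.0000 0.0000
k=4: j=0 S=31.1629 intr=37.1971 cont=35.3971 V=37.1971[EX]; j=1 S=51.7025 intr=16.6575 cont=14.8575 V=16.6575[EX]; j=2 S=85.7800 intr=0.0000 cont=0.8761 V=0.8761[hold]; j=3 S=142.3182 intr=0.0000 cont=0.0000 V=0.0000[hold]; j=4 S=236.1211 intr=0.0000 cont=0.0000 V=0.0000[hold]  S*(4)=51.7025
k=3: j=0 S=40.1397 intr=28.2203 cont=26.4203 V=28.2203[EX]; j=1 S=66.5961 intr=1.7639 cont=8.6911 V=8.6911[hold]; j=2 S=110.4901 intr=0.0000 cont=0.4351 V=0.4351[hold]; j=3 S=183.3148 intr=0.0000 cont=0.0000 V=0.0000[hold]  S*(3)=40.1397
k=2: j=0 S=51.7025 intr=16.6575 cont=18.1618 V=18.1618[hold]; j=1 S=85.7800 intr=0.0000 cont=4.5242 V=4.5242[hold]; j=2 S=142.3182 intr=0.0000 cont=0.2161 V=0.2161[hold]  S*(2)=-
k=1: j=0 S=66.5961 intr=1.7639 cont=11.1784 V=11.1784[hold]; j=1 S=110.4901 intr=0.0000 cont=2.3501 V=2.3501[hold]  S*(1)=-
k=0: j=0 S=85.7800 intr=0.0000 cont=6.6730 V=6.6730[hold]  S*(0)=-

price = 6.6730
boundary = - - - 40.1397 51.7025
tree:
6.6730
11.1784 2.3501
18.1618 4.5242 0.2161
28.2203 8.6911 0.4351 0.0000
37.1971 16.6575 0.8761 0.0000 0.0000
44.1664 28.2203 1.7639 0.0000 0.0000 0.0000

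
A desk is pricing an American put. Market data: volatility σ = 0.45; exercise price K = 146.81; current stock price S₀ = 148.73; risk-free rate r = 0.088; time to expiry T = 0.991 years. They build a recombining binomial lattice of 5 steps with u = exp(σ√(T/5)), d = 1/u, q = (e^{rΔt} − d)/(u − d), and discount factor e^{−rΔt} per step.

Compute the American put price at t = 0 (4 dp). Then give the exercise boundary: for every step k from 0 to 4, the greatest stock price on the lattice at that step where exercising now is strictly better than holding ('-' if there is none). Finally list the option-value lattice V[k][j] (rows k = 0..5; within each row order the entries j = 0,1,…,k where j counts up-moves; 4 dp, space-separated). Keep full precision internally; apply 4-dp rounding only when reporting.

Δt=0.19820  u=1.22182  d=0.81845  q=0.49370  discount=0.98271
step 5 (expiry): payoffs max(K−S,0) = 92.1878 65.2681 25.0814 0.0000 0.0000 0.0000
step 4: (k=4,j=0): S=66.7383, (K−S)⁺=80.0717, hold=77.5333 ⇒ V=80.0717 exercise | (k=4,j=1): S=99.6292, (K−S)⁺=47.1808, hold=44.6424 ⇒ V=47.1808 exercise | (k=4,j=2): S=148.7300, (K−S)⁺=0.0000, hold=12.4791 ⇒ V=12.4791 continue | (k=4,j=3): S=222.0293, (K−S)⁺=0.0000, hold=0.0000 ⇒ V=0.0000 continue | (k=4,j=4): S=331.4531, (K−S)⁺=0.0000, hold=0.0000 ⇒ V=0.0000 continue  boundary S*=99.6292
step 3: (k=3,j=0): S=81.5419, (K−S)⁺=65.2681, hold=62.7297 ⇒ V=65.2681 exercise | (k=3,j=1): S=121.7286, (K−S)⁺=25.0814, hold=29.5289 ⇒ V=29.5289 continue | (k=3,j=2): S=181.7207, (K−S)⁺=0.0000, hold=6.2089 ⇒ V=6.2089 continue | (k=3,j=3): S=271.2790, (K−S)⁺=0.0000, hold=0.0000 ⇒ V=0.0000 continue  boundary S*=81.5419
step 2: (k=2,j=0): S=99.6292, (K−S)⁺=47.1808, hold=46.8002 ⇒ V=47.1808 exercise | (k=2,j=1): S=148.7300, (K−S)⁺=0.0000, hold=17.7043 ⇒ V=17.7043 continue | (k=2,j=2): S=222.0293, (K−S)⁺=0.0000, hold=3.0892 ⇒ V=3.0892 continue  boundary S*=99.6292
step 1: (k=1,j=0): S=121.7286, (K−S)⁺=25.0814, hold=32.0640 ⇒ V=32.0640 continue | (k=1,j=1): S=181.7207, (K−S)⁺=0.0000, hold=10.3074 ⇒ V=10.3074 continue  boundary S*=-
step 0: (k=0,j=0): S=148.7300, (K−S)⁺=0.0000, hold=20.9541 ⇒ V=20.9541 continue  boundary S*=-

price = 20.9541
boundary = - - 99.6292 81.5419 99.6292
tree:
20.9541
32.0640 10.3074
47.1808 17.7043 3.0892
65.2681 29.5289 6.2089 0.0000
80.0717 47.1808 12.4791 0.0000 0.0000
92.1878 65.2681 25.0814 0.0000 0.0000 0.0000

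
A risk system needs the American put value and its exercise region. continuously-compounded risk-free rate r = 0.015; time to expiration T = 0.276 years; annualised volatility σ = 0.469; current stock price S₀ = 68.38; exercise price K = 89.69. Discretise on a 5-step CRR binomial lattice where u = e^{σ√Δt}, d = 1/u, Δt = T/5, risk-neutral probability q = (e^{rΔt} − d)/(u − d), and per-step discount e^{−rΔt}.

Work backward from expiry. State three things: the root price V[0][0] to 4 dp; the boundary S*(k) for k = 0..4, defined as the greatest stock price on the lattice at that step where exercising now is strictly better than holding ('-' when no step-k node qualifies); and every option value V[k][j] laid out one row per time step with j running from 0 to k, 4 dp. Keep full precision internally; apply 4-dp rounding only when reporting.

Δt=0.05520, u=1.11649, d=0.89566, q=0.47623, disc=e^(-rΔt)=0.99917
k=5 terminal: V=max(K-S,0) → 50.2756 40.5580 28.4445 13.3444 0.0000 0.0000
k=4: j=0 S=44.0057 intr=45.6843 cont=45.6100 V=45.6843[EX]; j=1 S=54.8554 intr=34.8346 cont=34.7604 V=34.8346[EX]; j=2 S=68.3800 intr=21.3100 cont=21.2358 V=21.3100[EX]; j=3 S=85.2391 intr=4.4509 cont=6.9836 V=6.9836[hold]; j=4 S=106.2549 intr=0.0000 cont=0.0000 V=0.0000[hold]  S*(4)=68.3800
k=3: j=0 S=49.1320 intr=40.5580 cont=40.4838 V=40.5580[EX]; j=1 S=61.2455 intr=28.4445 cont=28.3703 V=28.4445[EX]; j=2 S=76.3456 intr=13.3444 cont=14.4753 V=14.4753[hold]; j=3 S=95.1686 intr=0.0000 cont=3.6548 V=3.6548[hold]  S*(3)=61.2455
k=2: j=0 S=54.8554 intr=34.8346 cont=34.7604 V=34.8346[EX]; j=1 S=68.3800 intr=21.3100 cont=21.7739 V=21.7739[hold]; j=2 S=85.2391 intr=4.4509 cont=9.3145 V=9.3145[hold]  S*(2)=54.8554
k=1: j=0 S=61.2455 intr=28.4445 cont=28.5910 V=28.5910[hold]; j=1 S=76.3456 intr=13.3444 cont=15.8272 V=15.8272[hold]  S*(1)=-
k=0: j=0 S=68.3800 intr=21.3100 cont=22.4939 V=22.4939[hold]  S*(0)=-

price = 22.4939
boundary = - - 54.8554 61.2455 68.3800
tree:
22.4939
28.5910 15.8272
34.8346 21.7739 9.3145
40.5580 28.4445 14.4753 3.6548
45.6843 34.8346 21.3100 6.9836 0.0000
50.2756 40.5580 28.4445 13.3444 0.0000 0.0000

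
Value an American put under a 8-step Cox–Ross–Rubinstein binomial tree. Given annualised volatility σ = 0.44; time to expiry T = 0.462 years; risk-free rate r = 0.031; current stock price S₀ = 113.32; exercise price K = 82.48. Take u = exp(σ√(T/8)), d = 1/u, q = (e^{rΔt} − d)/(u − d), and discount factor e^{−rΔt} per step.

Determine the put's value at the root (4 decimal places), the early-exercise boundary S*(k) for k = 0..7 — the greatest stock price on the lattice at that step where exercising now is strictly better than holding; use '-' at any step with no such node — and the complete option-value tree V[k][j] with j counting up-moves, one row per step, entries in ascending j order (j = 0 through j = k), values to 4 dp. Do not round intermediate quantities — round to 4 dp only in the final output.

params: Δt=0.05775 u=1.11153 d=0.89966 q=0.48205 e^(-rΔt)=0.99821
t_8 payoffs: 33.8463 22.3931 8.2428 0.0000 0.0000 0.0000 0.0000 0.0000 0.0000
t_7: node(7,0) S=54.0578 payoff=28.4222 vs cont=28.2747 → 28.4222 [stop]  node(7,1) S=66.7883 payoff=15.6917 vs cont=15.5441 → 15.6917 [stop]  node(7,2) S=82.5169 payoff=0.0000 vs cont=4.2617 → 4.2617 [wait]  node(7,3) S=101.9496 payoff=0.0000 vs cont=0.0000 → 0.0000 [wait]  node(7,4) S=125.9586 payoff=0.0000 vs cont=0.0000 → 0.0000 [wait]  node(7,5) S=155.6217 payoff=0.0000 vs cont=0.0000 → 0.0000 [wait]  node(7,6) S=192.2704 payoff=0.0000 vs cont=0.0000 → 0.0000 [wait]  node(7,7) S=237.5499 payoff=0.0000 vs cont=0.0000 → 0.0000 [wait]  ⇒ S*(7)=66.7883
t_6: node(6,0) S=60.0869 payoff=22.3931 vs cont=22.2456 → 22.3931 [stop]  node(6,1) S=74.2372 payoff=8.2428 vs cont=10.1637 → 10.1637 [wait]  node(6,2) S=91.7200 payoff=0.0000 vs cont=2.2034 → 2.2034 [wait]  node(6,3) S=113.3200 payoff=0.0000 vs cont=0.0000 → 0.0000 [wait]  node(6,4) S=140.0067 payoff=0.0000 vs cont=0.0000 → 0.0000 [wait]  node(6,5) S=172.9782 payoff=0.0000 vs cont=0.0000 → 0.0000 [wait]  node(6,6) S=213.7143 payoff=0.0000 vs cont=0.0000 → 0.0000 [wait]  ⇒ S*(6)=60.0869
t_5: node(5,0) S=66.7883 payoff=15.6917 vs cont=16.4684 → 16.4684 [wait]  node(5,1) S=82.5169 payoff=0.0000 vs cont=6.3151 → 6.3151 [wait]  node(5,2) S=101.9496 payoff=0.0000 vs cont=1.1392 → 1.1392 [wait]  node(5,3) S=125.9586 payoff=0.0000 vs cont=0.0000 → 0.0000 [wait]  node(5,4) S=155.6217 payoff=0.0000 vs cont=0.0000 → 0.0000 [wait]  node(5,5) S=192.2704 payoff=0.0000 vs cont=0.0000 → 0.0000 [wait]  ⇒ S*(5)=-
t_4: node(4,0) S=74.2372 payoff=8.2428 vs cont=11.5534 → 11.5534 [wait]  node(4,1) S=91.7200 payoff=0.0000 vs cont=3.8133 → 3.8133 [wait]  node(4,2) S=113.3200 payoff=0.0000 vs cont=0.5890 → 0.5890 [wait]  node(4,3) S=140.0067 payoff=0.0000 vs cont=0.0000 → 0.0000 [wait]  node(4,4) S=172.9782 payoff=0.0000 vs cont=0.0000 → 0.0000 [wait]  ⇒ S*(4)=-
t_3: node(3,0) S=82.5169 payoff=0.0000 vs cont=7.8083 → 7.8083 [wait]  node(3,1) S=101.9496 payoff=0.0000 vs cont=2.2550 → 2.2550 [wait]  node(3,2) S=125.9586 payoff=0.0000 vs cont=0.3045 → 0.3045 [wait]  node(3,3) S=155.6217 payoff=0.0000 vs cont=0.0000 → 0.0000 [wait]  ⇒ S*(3)=-
t_2: node(2,0) S=91.7200 payoff=0.0000 vs cont=5.1221 → 5.1221 [wait]  node(2,1) S=113.3200 payoff=0.0000 vs cont=1.3124 → 1.3124 [wait]  node(2,2) S=140.0067 payoff=0.0000 vs cont=0.1575 → 0.1575 [wait]  ⇒ S*(2)=-
t_1: node(1,0) S=101.9496 payoff=0.0000 vs cont=3.2798 → 3.2798 [wait]  node(1,1) S=125.9586 payoff=0.0000 vs cont=0.7543 → 0.7543 [wait]  ⇒ S*(1)=-
t_0: node(0,0) S=113.3200 payoff=0.0000 vs cont=2.0587 → 2.0587 [wait]  ⇒ S*(0)=-

price = 2.0587
boundary = - - - - - - 60.0869 66.7883
tree:
2.0587
3.2798 0.7543
5.1221 1.3124 0.1575
7.8083 2.2550 0.3045 0.0000
11.5534 3.8133 0.5890 0.0000 0.0000
16.4684 6.3151 1.1392 0.0000 0.0000 0.0000
22.3931 10.1637 2.2034 0.0000 0.0000 0.0000 0.0000
28.4222 15.6917 4.2617 0.0000 0.0000 0.0000 0.0000 0.0000
33.8463 22.3931 8.2428 0.0000 0.0000 0.0000 0.0000 0.0000 0.0000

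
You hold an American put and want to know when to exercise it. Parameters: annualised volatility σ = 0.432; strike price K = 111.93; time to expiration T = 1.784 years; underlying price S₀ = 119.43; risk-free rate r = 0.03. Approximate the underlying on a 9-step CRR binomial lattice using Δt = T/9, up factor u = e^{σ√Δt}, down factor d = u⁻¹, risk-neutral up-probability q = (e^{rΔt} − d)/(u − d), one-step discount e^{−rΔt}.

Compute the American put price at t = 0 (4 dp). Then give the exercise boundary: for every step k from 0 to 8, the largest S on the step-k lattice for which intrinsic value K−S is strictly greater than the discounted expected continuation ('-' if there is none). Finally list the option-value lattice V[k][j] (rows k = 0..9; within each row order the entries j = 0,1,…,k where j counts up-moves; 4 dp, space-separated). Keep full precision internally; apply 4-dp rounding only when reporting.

price = 20.5935
boundary = - - - - 55.3340 45.6522 55.3340 67.0691 81.2929
tree:
20.5935
27.6941 12.7675
36.2509 18.2999 6.6282
46.0449 25.5565 10.2669 2.5676
56.5960 34.6129 15.5660 4.3615 0.5569
66.2778 45.2099 22.9829 7.3154 1.0520 0.0000
74.2656 56.5960 32.8161 12.0746 1.9873 0.0000 0.0000
80.8557 66.2778 44.8609 19.5139 3.7542 0.0000 0.0000 0.0000
86.2928 74.2656 56.5960 30.6371 7.0918 0.0000 0.0000 0.0000 0.0000
90.7785 80.8557 66.2778 44.8609 13.3967 0.0000 0.0000 0.0000 0.0000 0.0000

Δt=0.19822  u=1.21208  d=0.82503  q=0.46747  discount=0.99407
step 9 (expiry): payoffs max(K−S,0) = 90.7785 80.8557 66.2778 44.8609 13.3967 0.0000 0.0000 0.0000 0.0000 0.0000
step 8: (k=8,j=0): S=25.6372, (K−S)⁺=86.2928, hold=85.6292 ⇒ V=86.2928 exercise | (k=8,j=1): S=37.6644, (K−S)⁺=74.2656, hold=73.6019 ⇒ V=74.2656 exercise | (k=8,j=2): S=55.3340, (K−S)⁺=56.5960, hold=55.9324 ⇒ V=56.5960 exercise | (k=8,j=3): S=81.2929, (K−S)⁺=30.6371, hold=29.9734 ⇒ V=30.6371 exercise | (k=8,j=4): S=119.4300, (K−S)⁺=0.0000, hold=7.0918 ⇒ V=7.0918 continue | (k=8,j=5): S=175.4584, (K−S)⁺=0.0000, hold=0.0000 ⇒ V=0.0000 continue | (k=8,j=6): S=257.7714, (K−S)⁺=0.0000, hold=0.0000 ⇒ V=0.0000 continue | (k=8,j=7): S=378.7001, (K−S)⁺=0.0000, hold=0.0000 ⇒ V=0.0000 continue | (k=8,j=8): S=556.3603, (K−S)⁺=0.0000, hold=0.0000 ⇒ V=0.0000 continue  boundary S*=81.2929
step 7: (k=7,j=0): S=31.0743, (K−S)⁺=80.8557, hold=80.1921 ⇒ V=80.8557 exercise | (k=7,j=1): S=45.6522, (K−S)⁺=66.2778, hold=65.6142 ⇒ V=66.2778 exercise | (k=7,j=2): S=67.0691, (K−S)⁺=44.8609, hold=44.1973 ⇒ V=44.8609 exercise | (k=7,j=3): S=98.5333, (K−S)⁺=13.3967, hold=19.5139 ⇒ V=19.5139 continue | (k=7,j=4): S=144.7584, (K−S)⁺=0.0000, hold=3.7542 ⇒ V=3.7542 continue | (k=7,j=5): S=212.6691, (K−S)⁺=0.0000, hold=0.0000 ⇒ V=0.0000 continue | (k=7,j=6): S=312.4389, (K−S)⁺=0.0000, hold=0.0000 ⇒ V=0.0000 continue | (k=7,j=7): S=459.0138, (K−S)⁺=0.0000, hold=0.0000 ⇒ V=0.0000 continue  boundary S*=67.0691
step 6: (k=6,j=0): S=37.6644, (K−S)⁺=74.2656, hold=73.6019 ⇒ V=74.2656 exercise | (k=6,j=1): S=55.3340, (K−S)⁺=56.5960, hold=55.9324 ⇒ V=56.5960 exercise | (k=6,j=2): S=81.2929, (K−S)⁺=30.6371, hold=32.8161 ⇒ V=32.8161 continue | (k=6,j=3): S=119.4300, (K−S)⁺=0.0000, hold=12.0746 ⇒ V=12.0746 continue | (k=6,j=4): S=175.4584, (K−S)⁺=0.0000, hold=1.9873 ⇒ V=1.9873 continue | (k=6,j=5): S=257.7714, (K−S)⁺=0.0000, hold=0.0000 ⇒ V=0.0000 continue | (k=6,j=6): S=378.7001, (K−S)⁺=0.0000, hold=0.0000 ⇒ V=0.0000 continue  boundary S*=55.3340
step 5: (k=5,j=0): S=45.6522, (K−S)⁺=66.2778, hold=65.6142 ⇒ V=66.2778 exercise | (k=5,j=1): S=67.0691, (K−S)⁺=44.8609, hold=45.2099 ⇒ V=45.2099 continue | (k=5,j=2): S=98.5333, (K−S)⁺=13.3967, hold=22.9829 ⇒ V=22.9829 continue | (k=5,j=3): S=144.7584, (K−S)⁺=0.0000, hold=7.3154 ⇒ V=7.3154 continue | (k=5,j=4): S=212.6691, (K−S)⁺=0.0000, hold=1.0520 ⇒ V=1.0520 continue | (k=5,j=5): S=312.4389, (K−S)⁺=0.0000, hold=0.0000 ⇒ V=0.0000 continue  boundary S*=45.6522
step 4: (k=4,j=0): S=55.3340, (K−S)⁺=56.5960, hold=56.0945 ⇒ V=56.5960 exercise | (k=4,j=1): S=81.2929, (K−S)⁺=30.6371, hold=34.6129 ⇒ V=34.6129 continue | (k=4,j=2): S=119.4300, (K−S)⁺=0.0000, hold=15.5660 ⇒ V=15.5660 continue | (k=4,j=3): S=175.4584, (K−S)⁺=0.0000, hold=4.3615 ⇒ V=4.3615 continue | (k=4,j=4): S=257.7714, (K−S)⁺=0.0000, hold=0.5569 ⇒ V=0.5569 continue  boundary S*=55.3340
step 3: (k=3,j=0): S=67.0691, (K−S)⁺=44.8609, hold=46.0449 ⇒ V=46.0449 continue | (k=3,j=1): S=98.5333, (K−S)⁺=13.3967, hold=25.5565 ⇒ V=25.5565 continue | (k=3,j=2): S=144.7584, (K−S)⁺=0.0000, hold=10.2669 ⇒ V=10.2669 continue | (k=3,j=3): S=212.6691, (K−S)⁺=0.0000, hold=2.5676 ⇒ V=2.5676 continue  boundary S*=-
step 2: (k=2,j=0): S=81.2929, (K−S)⁺=30.6371, hold=36.2509 ⇒ V=36.2509 continue | (k=2,j=1): S=119.4300, (K−S)⁺=0.0000, hold=18.2999 ⇒ V=18.2999 continue | (k=2,j=2): S=175.4584, (K−S)⁺=0.0000, hold=6.6282 ⇒ V=6.6282 continue  boundary S*=-
step 1: (k=1,j=0): S=98.5333, (K−S)⁺=13.3967, hold=27.6941 ⇒ V=27.6941 continue | (k=1,j=1): S=144.7584, (K−S)⁺=0.0000, hold=12.7675 ⇒ V=12.7675 continue  boundary S*=-
step 0: (k=0,j=0): S=119.4300, (K−S)⁺=0.0000, hold=20.5935 ⇒ V=20.5935 continue  boundary S*=-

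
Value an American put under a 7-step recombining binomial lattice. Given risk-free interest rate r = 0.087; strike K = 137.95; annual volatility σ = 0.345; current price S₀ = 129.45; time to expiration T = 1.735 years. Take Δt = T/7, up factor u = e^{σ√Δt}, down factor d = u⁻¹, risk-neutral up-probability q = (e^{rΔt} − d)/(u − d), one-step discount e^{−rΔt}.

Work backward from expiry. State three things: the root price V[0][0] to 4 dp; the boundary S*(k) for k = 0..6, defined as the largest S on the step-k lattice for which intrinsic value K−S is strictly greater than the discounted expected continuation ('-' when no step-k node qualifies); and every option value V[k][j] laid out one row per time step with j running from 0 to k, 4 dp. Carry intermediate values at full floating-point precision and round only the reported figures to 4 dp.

Δt=0.24786, u=1.18739, d=0.84218, q=0.52031, disc=e^(-rΔt)=0.97867
k=7 terminal: V=max(K-S,0) → 99.0505 83.1057 60.6250 28.9295 0.0000 0.0000 0.0000 0.0000
k=6: j=0 S=46.1889 intr=91.7611 cont=88.8182 V=91.7611[EX]; j=1 S=65.1217 intr=72.8283 cont=69.8854 V=72.8283[EX]; j=2 S=91.8151 intr=46.1349 cont=43.1921 V=46.1349[EX]; j=3 S=129.4500 intr=8.5000 cont=13.5812 V=13.5812[hold]; j=4 S=182.5115 intr=0.0000 cont=0.0000 V=0.0000[hold]; j=5 S=257.3228 intr=0.0000 cont=0.0000 V=0.0000[hold]; j=6 S=362.7992 intr=0.0000 cont=0.0000 V=0.0000[hold]  S*(6)=91.8151
k=5: j=0 S=54.8443 intr=83.1057 cont=80.1628 V=83.1057[EX]; j=1 S=77.3250 intr=60.6250 cont=57.6821 V=60.6250[EX]; j=2 S=109.0205 intr=28.9295 cont=28.5741 V=28.9295[EX]; j=3 S=153.7079 intr=0.0000 cont=6.3758 V=6.3758[hold]; j=4 S=216.7126 intr=0.0000 cont=0.0000 V=0.0000[hold]; j=5 S=305.5429 intr=0.0000 cont=0.0000 V=0.0000[hold]  S*(5)=109.0205
k=4: j=0 S=65.1217 intr=72.8283 cont=69.8854 V=72.8283[EX]; j=1 S=91.8151 intr=46.1349 cont=43.1921 V=46.1349[EX]; j=2 S=129.4500 intr=8.5000 cont=16.8278 V=16.8278[hold]; j=3 S=182.5115 intr=0.0000 cont=2.9932 V=2.9932[hold]; j=4 S=257.3228 intr=0.0000 cont=0.0000 V=0.0000[hold]  S*(4)=91.8151
k=3: j=0 S=77.3250 intr=60.6250 cont=57.6821 V=60.6250[EX]; j=1 S=109.0205 intr=28.9295 cont=30.2273 V=30.2273[hold]; j=2 S=153.7079 intr=0.0000 cont=9.4241 V=9.4241[hold]; j=3 S=216.7126 intr=0.0000 cont=1.4052 V=1.4052[hold]  S*(3)=77.3250
k=2: j=0 S=91.8151 intr=46.1349 cont=43.8529 V=46.1349[EX]; j=1 S=129.4500 intr=8.5000 cont=18.9893 V=18.9893[hold]; j=2 S=182.5115 intr=0.0000 cont=5.1397 V=5.1397[hold]  S*(2)=91.8151
k=1: j=0 S=109.0205 intr=28.9295 cont=31.3279 V=31.3279[hold]; j=1 S=153.7079 intr=0.0000 cont=11.5319 V=11.5319[hold]  S*(1)=-
k=0: j=0 S=129.4500 intr=8.5000 cont=20.5793 V=20.5793[hold]  S*(0)=-

price = 20.5793
boundary = - - 91.8151 77.3250 91.8151 109.0205 91.8151
tree:
20.5793
31.3279 11.5319
46.1349 18.9893 5.1397
60.6250 30.2273 9.4241 1.4052
72.8283 46.1349 16.8278 2.9932 0.0000
83.1057 60.6250 28.9295 6.3758 0.0000 0.0000
91.7611 72.8283 46.1349 13.5812 0.0000 0.0000 0.0000
99.0505 83.1057 60.6250 28.9295 0.0000 0.0000 0.0000 0.0000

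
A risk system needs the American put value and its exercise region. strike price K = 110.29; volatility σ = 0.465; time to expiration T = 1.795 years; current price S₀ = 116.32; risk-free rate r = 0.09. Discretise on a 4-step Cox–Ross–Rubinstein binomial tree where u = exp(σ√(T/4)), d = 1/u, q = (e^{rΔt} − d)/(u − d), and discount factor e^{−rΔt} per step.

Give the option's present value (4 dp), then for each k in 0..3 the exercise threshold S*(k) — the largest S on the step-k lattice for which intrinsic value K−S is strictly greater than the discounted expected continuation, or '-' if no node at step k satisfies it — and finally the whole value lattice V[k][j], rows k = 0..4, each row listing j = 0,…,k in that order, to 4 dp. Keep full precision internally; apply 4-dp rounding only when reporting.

Δt=0.44875  u=1.36547  d=0.73235  q=0.48785  discount=0.96042
step 4 (expiry): payoffs max(K−S,0) = 76.8299 47.9035 0.0000 0.0000 0.0000
step 3: (k=3,j=0): S=45.6887, (K−S)⁺=64.6013, hold=60.2357 ⇒ V=64.6013 exercise | (k=3,j=1): S=85.1868, (K−S)⁺=25.1032, hold=23.5628 ⇒ V=25.1032 exercise | (k=3,j=2): S=158.8314, (K−S)⁺=0.0000, hold=0.0000 ⇒ V=0.0000 continue | (k=3,j=3): S=296.1419, (K−S)⁺=0.0000, hold=0.0000 ⇒ V=0.0000 continue  boundary S*=85.1868
step 2: (k=2,j=0): S=62.3865, (K−S)⁺=47.9035, hold=43.5379 ⇒ V=47.9035 exercise | (k=2,j=1): S=116.3200, (K−S)⁺=0.0000, hold=12.3478 ⇒ V=12.3478 continue | (k=2,j=2): S=216.8793, (K−S)⁺=0.0000, hold=0.0000 ⇒ V=0.0000 continue  boundary S*=62.3865
step 1: (k=1,j=0): S=85.1868, (K−S)⁺=25.1032, hold=29.3482 ⇒ V=29.3482 continue | (k=1,j=1): S=158.8314, (K−S)⁺=0.0000, hold=6.0736 ⇒ V=6.0736 continue  boundary S*=-
step 0: (k=0,j=0): S=116.3200, (K−S)⁺=0.0000, hold=17.2816 ⇒ V=17.2816 continue  boundary S*=-

price = 17.2816
boundary = - - 62.3865 85.1868
tree:
17.2816
29.3482 6.0736
47.9035 12.3478 0.0000
64.6013 25.1032 0.0000 0.0000
76.8299 47.9035 0.0000 0.0000 0.0000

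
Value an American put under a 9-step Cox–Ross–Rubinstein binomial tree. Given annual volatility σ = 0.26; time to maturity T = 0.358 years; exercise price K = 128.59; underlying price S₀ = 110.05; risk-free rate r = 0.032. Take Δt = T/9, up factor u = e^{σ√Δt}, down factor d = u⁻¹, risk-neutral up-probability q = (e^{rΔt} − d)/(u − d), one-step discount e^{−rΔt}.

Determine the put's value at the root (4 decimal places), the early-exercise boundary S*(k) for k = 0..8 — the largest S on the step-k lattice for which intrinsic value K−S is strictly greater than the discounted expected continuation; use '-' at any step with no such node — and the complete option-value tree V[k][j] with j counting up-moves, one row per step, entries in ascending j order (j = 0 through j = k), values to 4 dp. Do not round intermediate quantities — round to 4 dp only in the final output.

Δt=0.03978, u=1.05322, d=0.94947, q=0.49931, disc=e^(-rΔt)=0.99873
k=9 terminal: V=max(K-S,0) → 59.5810 52.0398 43.6744 34.3948 24.1012 12.6828 0.0165 0.0000 0.0000 0.0000
k=8: j=0 S=72.6819 intr=55.9081 cont=55.7446 V=55.9081[EX]; j=1 S=80.6245 intr=47.9655 cont=47.8019 V=47.9655[EX]; j=2 S=89.4351 intr=39.1549 cont=38.9913 V=39.1549[EX]; j=3 S=99.2085 intr=29.3815 cont=29.2179 V=29.3815[EX]; j=4 S=110.0500 intr=18.5400 cont=18.3764 V=18.5400[EX]; j=5 S=122.0762 intr=6.5138 cont=6.3502 V=6.5138[EX]; j=6 S=135.4166 intr=0.0000 cont=0.0082 V=0.0082[hold]; j=7 S=150.2149 intr=0.0000 cont=0.0000 V=0.0000[hold]; j=8 S=166.6303 intr=0.0000 cont=0.0000 V=0.0000[hold]  S*(8)=122.0762
k=7: j=0 S=76.5502 intr=52.0398 cont=51.8762 V=52.0398[EX]; j=1 S=84.9156 intr=43.6744 cont=43.5108 V=43.6744[EX]; j=2 S=94.1952 intr=34.3948 cont=34.2313 V=34.3948[EX]; j=3 S=104.4888 intr=24.1012 cont=23.9377 V=24.1012[EX]; j=4 S=115.9072 intr=12.6828 cont=12.5192 V=12.6828[EX]; j=5 S=128.5735 intr=0.0165 cont=3.2613 V=3.2613[hold]; j=6 S=142.6240 intr=0.0000 cont=0.0041 V=0.0041[hold]; j=7 S=158.2098 intr=0.0000 cont=0.0000 V=0.0000[hold]  S*(7)=115.9072
k=6: j=0 S=80.6245 intr=47.9655 cont=47.8019 V=47.9655[EX]; j=1 S=89.4351 intr=39.1549 cont=38.9913 V=39.1549[EX]; j=2 S=99.2085 intr=29.3815 cont=29.2179 V=29.3815[EX]; j=3 S=110.0500 intr=18.5400 cont=18.3764 V=18.5400[EX]; j=4 S=122.0762 intr=6.5138 cont=7.9683 V=7.9683[hold]; j=5 S=135.4166 intr=0.0000 cont=1.6329 V=1.6329[hold]; j=6 S=150.2149 intr=0.0000 cont=0.0021 V=0.0021[hold]  S*(6)=110.0500
k=5: j=0 S=84.9156 intr=43.6744 cont=43.5108 V=43.6744[EX]; j=1 S=94.1952 intr=34.3948 cont=34.2313 V=34.3948[EX]; j=2 S=104.4888 intr=24.1012 cont=23.9377 V=24.1012[EX]; j=3 S=115.9072 intr=12.6828 cont=13.2445 V=13.2445[hold]; j=4 S=128.5735 intr=0.0165 cont=4.7988 V=4.7988[hold]; j=5 S=142.6240 intr=0.0000 cont=0.8175 V=0.8175[hold]  S*(5)=104.4888
k=4: j=0 S=89.4351 intr=39.1549 cont=38.9913 V=39.1549[EX]; j=1 S=99.2085 intr=29.3815 cont=29.2179 V=29.3815[EX]; j=2 S=110.0500 intr=18.5400 cont=18.6566 V=18.6566[hold]; j=3 S=122.0762 intr=6.5138 cont=9.0160 V=9.0160[hold]; j=4 S=135.4166 intr=0.0000 cont=2.8073 V=2.8073[hold]  S*(4)=99.2085
k=3: j=0 S=94.1952 intr=34.3948 cont=34.2313 V=34.3948[EX]; j=1 S=104.4888 intr=24.1012 cont=23.9958 V=24.1012[EX]; j=2 S=115.9072 intr=12.6828 cont=13.8253 V=13.8253[hold]; j=3 S=128.5735 intr=0.0165 cont=5.9084 V=5.9084[hold]  S*(3)=104.4888
k=2: j=0 S=99.2085 intr=29.3815 cont=29.2179 V=29.3815[EX]; j=1 S=110.0500 intr=18.5400 cont=18.9462 V=18.9462[hold]; j=2 S=122.0762 intr=6.5138 cont=9.8597 V=9.8597[hold]  S*(2)=99.2085
k=1: j=0 S=104.4888 intr=24.1012 cont=24.1402 V=24.1402[hold]; j=1 S=115.9072 intr=12.6828 cont=14.3908 V=14.3908[hold]  S*(1)=-
k=0: j=0 S=110.0500 intr=18.5400 cont=19.2477 V=19.2477[hold]  S*(0)=-

price = 19.2477
boundary = - - 99.2085 104.4888 99.2085 104.4888 110.0500 115.9072 122.0762
tree:
19.2477
24.1402 14.3908
29.3815 18.9462 9.8597
34.3948 24.1012 13.8253 5.9084
39.1549 29.3815 18.6566 9.0160 2.8073
43.6744 34.3948 24.1012 13.2445 4.7988 0.8175
47.9655 39.1549 29.3815 18.5400 7.9683 1.6329 0.0021
52.0398 43.6744 34.3948 24.1012 12.6828 3.2613 0.0041 0.0000
55.9081 47.9655 39.1549 29.3815 18.5400 6.5138 0.0082 0.0000 0.0000
59.5810 52.0398 43.6744 34.3948 24.1012 12.6828 0.0165 0.0000 0.0000 0.0000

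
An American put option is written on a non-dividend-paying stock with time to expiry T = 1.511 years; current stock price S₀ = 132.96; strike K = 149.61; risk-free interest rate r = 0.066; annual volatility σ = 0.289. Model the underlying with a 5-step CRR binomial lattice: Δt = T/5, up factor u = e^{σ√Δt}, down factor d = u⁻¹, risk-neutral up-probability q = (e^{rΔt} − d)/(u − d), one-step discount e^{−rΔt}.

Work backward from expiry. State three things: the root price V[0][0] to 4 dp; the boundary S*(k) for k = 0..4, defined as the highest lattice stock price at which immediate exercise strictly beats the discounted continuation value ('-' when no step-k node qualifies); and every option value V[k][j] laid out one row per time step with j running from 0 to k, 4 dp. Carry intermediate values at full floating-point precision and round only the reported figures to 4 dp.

Δt=0.30220, u=1.17219, d=0.85311, q=0.52350, disc=e^(-rΔt)=0.98025
k=5 terminal: V=max(K-S,0) → 89.5291 67.0575 36.1810 0.0000 0.0000 0.0000
k=4: j=0 S=70.4261 intr=79.1839 cont=76.2295 V=79.1839[EX]; j=1 S=96.7670 intr=52.8430 cont=49.8886 V=52.8430[EX]; j=2 S=132.9600 intr=16.6500 cont=16.8997 V=16.8997[hold]; j=3 S=182.6900 intr=0.0000 cont=0.0000 V=0.0000[hold]; j=4 S=251.0201 intr=0.0000 cont=0.0000 V=0.0000[hold]  S*(4)=96.7670
k=3: j=0 S=82.5525 intr=67.0575 cont=64.1030 V=67.0575[EX]; j=1 S=113.4290 intr=36.1810 cont=33.3547 V=36.1810[EX]; j=2 S=155.8540 intr=0.0000 cont=7.8937 V=7.8937[hold]; j=3 S=214.1468 intr=0.0000 cont=0.0000 V=0.0000[hold]  S*(3)=113.4290
k=2: j=0 S=96.7670 intr=52.8430 cont=49.8886 V=52.8430[EX]; j=1 S=132.9600 intr=16.6500 cont=20.9505 V=20.9505[hold]; j=2 S=182.6900 intr=0.0000 cont=3.6871 V=3.6871[hold]  S*(2)=96.7670
k=1: j=0 S=113.4290 intr=36.1810 cont=35.4334 V=36.1810[EX]; j=1 S=155.8540 intr=0.0000 cont=11.6778 V=11.6778[hold]  S*(1)=113.4290
k=0: j=0 S=132.9600 intr=16.6500 cont=22.8924 V=22.8924[hold]  S*(0)=-

price = 22.8924
boundary = - 113.4290 96.7670 113.4290 96.7670
tree:
22.8924
36.1810 11.6778
52.8430 20.9505 3.6871
67.0575 36.1810 7.8937 0.0000
79.1839 52.8430 16.8997 0.0000 0.0000
89.5291 67.0575 36.1810 0.0000 0.0000 0.0000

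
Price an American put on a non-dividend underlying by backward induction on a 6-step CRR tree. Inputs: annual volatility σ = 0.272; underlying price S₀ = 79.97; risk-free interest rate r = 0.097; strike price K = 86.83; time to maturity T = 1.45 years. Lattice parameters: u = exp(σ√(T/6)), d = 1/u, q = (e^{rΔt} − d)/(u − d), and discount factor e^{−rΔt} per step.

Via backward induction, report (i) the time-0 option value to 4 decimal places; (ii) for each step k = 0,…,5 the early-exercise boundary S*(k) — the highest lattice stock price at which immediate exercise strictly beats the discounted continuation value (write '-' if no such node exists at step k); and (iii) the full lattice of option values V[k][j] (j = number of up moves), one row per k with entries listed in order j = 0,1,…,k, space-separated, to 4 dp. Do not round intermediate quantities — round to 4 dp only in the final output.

price = 10.3231
boundary = - 69.9610 61.2047 69.9610 61.2047 69.9610
tree:
10.3231
16.8690 5.5167
25.6253 9.8218 2.3013
33.2857 16.8690 4.5921 0.5633
39.9873 25.6253 8.9486 1.2959 0.0000
45.8501 33.2857 16.8690 2.9816 0.0000 0.0000
50.9792 39.9873 25.6253 6.8600 0.0000 0.0000 0.0000

params: Δt=0.24167 u=1.14307 d=0.87484 q=0.55505 e^(-rΔt)=0.97683
t_6 payoffs: 50.9792 39.9873 25.6253 6.8600 0.0000 0.0000 0.0000
t_5: node(5,0) S=40.9799 payoff=45.8501 vs cont=43.8384 → 45.8501 [stop]  node(5,1) S=53.5443 payoff=33.2857 vs cont=31.2739 → 33.2857 [stop]  node(5,2) S=69.9610 payoff=16.8690 vs cont=14.8573 → 16.8690 [stop]  node(5,3) S=91.4110 payoff=0.0000 vs cont=2.9816 → 2.9816 [wait]  node(5,4) S=119.4376 payoff=0.0000 vs cont=0.0000 → 0.0000 [wait]  node(5,5) S=156.0571 payoff=0.0000 vs cont=0.0000 → 0.0000 [wait]  ⇒ S*(5)=69.9610
t_4: node(4,0) S=46.8427 payoff=39.9873 vs cont=37.9755 → 39.9873 [stop]  node(4,1) S=61.2047 payoff=25.6253 vs cont=23.6136 → 25.6253 [stop]  node(4,2) S=79.9700 payoff=6.8600 vs cont=8.9486 → 8.9486 [wait]  node(4,3) S=104.4888 payoff=0.0000 vs cont=1.2959 → 1.2959 [wait]  node(4,4) S=136.5250 payoff=0.0000 vs cont=0.0000 → 0.0000 [wait]  ⇒ S*(4)=61.2047
t_3: node(3,0) S=53.5443 payoff=33.2857 vs cont=31.2739 → 33.2857 [stop]  node(3,1) S=69.9610 payoff=16.8690 vs cont=15.9897 → 16.8690 [stop]  node(3,2) S=91.4110 payoff=0.0000 vs cont=4.5921 → 4.5921 [wait]  node(3,3) S=119.4376 payoff=0.0000 vs cont=0.5633 → 0.5633 [wait]  ⇒ S*(3)=69.9610
t_2: node(2,0) S=61.2047 payoff=25.6253 vs cont=23.6136 → 25.6253 [stop]  node(2,1) S=79.9700 payoff=6.8600 vs cont=9.8218 → 9.8218 [wait]  node(2,2) S=104.4888 payoff=0.0000 vs cont=2.3013 → 2.3013 [wait]  ⇒ S*(2)=61.2047
t_1: node(1,0) S=69.9610 payoff=16.8690 vs cont=16.4631 → 16.8690 [stop]  node(1,1) S=91.4110 payoff=0.0000 vs cont=5.5167 → 5.5167 [wait]  ⇒ S*(1)=69.9610
t_0: node(0,0) S=79.9700 payoff=6.8600 vs cont=10.3231 → 10.3231 [wait]  ⇒ S*(0)=-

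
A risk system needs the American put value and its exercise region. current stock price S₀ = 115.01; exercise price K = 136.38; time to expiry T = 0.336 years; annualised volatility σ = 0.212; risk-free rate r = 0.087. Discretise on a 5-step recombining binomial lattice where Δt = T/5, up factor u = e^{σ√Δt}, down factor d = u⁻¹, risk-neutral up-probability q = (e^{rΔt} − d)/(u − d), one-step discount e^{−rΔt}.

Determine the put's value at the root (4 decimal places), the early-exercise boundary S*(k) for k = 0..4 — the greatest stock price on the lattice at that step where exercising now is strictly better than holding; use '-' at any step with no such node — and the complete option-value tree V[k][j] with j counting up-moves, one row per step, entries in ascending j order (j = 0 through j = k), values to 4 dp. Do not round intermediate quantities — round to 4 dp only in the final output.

price = 21.3700
boundary = 115.0100 121.5075 115.0100 121.5075 128.3720
tree:
21.3700
27.5200 14.8725
33.3412 21.3700 8.8735
38.8511 27.5200 14.8725 3.8510
44.0663 33.3412 21.3700 8.0080 0.3459
49.0027 38.8511 27.5200 14.8725 0.7556 0.0000

Δt=0.06720  u=1.05649  d=0.94653  q=0.53958  discount=0.99417
step 5 (expiry): payoffs max(K−S,0) = 49.0027 38.8511 27.5200 14.8725 0.7556 0.0000
step 4: (k=4,j=0): S=92.3137, (K−S)⁺=44.0663, hold=43.2713 ⇒ V=44.0663 exercise | (k=4,j=1): S=103.0388, (K−S)⁺=33.3412, hold=32.5462 ⇒ V=33.3412 exercise | (k=4,j=2): S=115.0100, (K−S)⁺=21.3700, hold=20.5750 ⇒ V=21.3700 exercise | (k=4,j=3): S=128.3720, (K−S)⁺=8.0080, hold=7.2130 ⇒ V=8.0080 exercise | (k=4,j=4): S=143.2865, (K−S)⁺=0.0000, hold=0.3459 ⇒ V=0.3459 continue  boundary S*=128.3720
step 3: (k=3,j=0): S=97.5289, (K−S)⁺=38.8511, hold=38.0561 ⇒ V=38.8511 exercise | (k=3,j=1): S=108.8600, (K−S)⁺=27.5200, hold=26.7250 ⇒ V=27.5200 exercise | (k=3,j=2): S=121.5075, (K−S)⁺=14.8725, hold=14.0775 ⇒ V=14.8725 exercise | (k=3,j=3): S=135.6244, (K−S)⁺=0.7556, hold=3.8510 ⇒ V=3.8510 continue  boundary S*=121.5075
step 2: (k=2,j=0): S=103.0388, (K−S)⁺=33.3412, hold=32.5462 ⇒ V=33.3412 exercise | (k=2,j=1): S=115.0100, (K−S)⁺=21.3700, hold=20.5750 ⇒ V=21.3700 exercise | (k=2,j=2): S=128.3720, (K−S)⁺=8.0080, hold=8.8735 ⇒ V=8.8735 continue  boundary S*=115.0100
step 1: (k=1,j=0): S=108.8600, (K−S)⁺=27.5200, hold=26.7250 ⇒ V=27.5200 exercise | (k=1,j=1): S=121.5075, (K−S)⁺=14.8725, hold=14.5418 ⇒ V=14.8725 exercise  boundary S*=121.5075
step 0: (k=0,j=0): S=115.0100, (K−S)⁺=21.3700, hold=20.5750 ⇒ V=21.3700 exercise  boundary S*=115.0100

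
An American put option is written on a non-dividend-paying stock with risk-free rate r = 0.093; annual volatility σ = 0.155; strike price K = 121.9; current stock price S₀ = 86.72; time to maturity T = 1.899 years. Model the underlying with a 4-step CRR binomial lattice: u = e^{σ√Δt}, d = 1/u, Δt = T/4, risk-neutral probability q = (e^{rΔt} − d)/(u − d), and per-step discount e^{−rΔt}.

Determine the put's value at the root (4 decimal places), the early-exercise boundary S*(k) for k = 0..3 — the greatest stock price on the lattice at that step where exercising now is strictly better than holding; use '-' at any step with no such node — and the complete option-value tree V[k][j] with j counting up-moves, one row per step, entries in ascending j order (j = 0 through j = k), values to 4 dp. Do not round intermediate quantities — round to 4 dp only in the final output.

params: Δt=0.47475 u=1.11271 d=0.89871 q=0.68426 e^(-rΔt)=0.95681
t_4 payoffs: 65.3293 51.8585 35.1800 14.5300 0.0000
t_3: node(3,0) S=62.9468 payoff=58.9532 vs cont=53.6882 → 58.9532 [stop]  node(3,1) S=77.9359 payoff=43.9641 vs cont=38.6991 → 43.9641 [stop]  node(3,2) S=96.4942 payoff=25.4058 vs cont=20.1408 → 25.4058 [stop]  node(3,3) S=119.4717 payoff=2.4283 vs cont=4.3895 → 4.3895 [wait]  ⇒ S*(3)=96.4942
t_2: node(2,0) S=70.0415 payoff=51.8585 vs cont=46.5935 → 51.8585 [stop]  node(2,1) S=86.7200 payoff=35.1800 vs cont=29.9150 → 35.1800 [stop]  node(2,2) S=107.3700 payoff=14.5300 vs cont=10.5490 → 14.5300 [stop]  ⇒ S*(2)=107.3700
t_1: node(1,0) S=77.9359 payoff=43.9641 vs cont=38.6991 → 43.9641 [stop]  node(1,1) S=96.4942 payoff=25.4058 vs cont=20.1408 → 25.4058 [stop]  ⇒ S*(1)=96.4942
t_0: node(0,0) S=86.7200 payoff=35.1800 vs cont=29.9150 → 35.1800 [stop]  ⇒ S*(0)=86.7200

price = 35.1800
boundary = 86.7200 96.4942 107.3700 96.4942
tree:
35.1800
43.9641 25.4058
51.8585 35.1800 14.5300
58.9532 43.9641 25.4058 4.3895
65.3293 51.8585 35.1800 14.5300 0.0000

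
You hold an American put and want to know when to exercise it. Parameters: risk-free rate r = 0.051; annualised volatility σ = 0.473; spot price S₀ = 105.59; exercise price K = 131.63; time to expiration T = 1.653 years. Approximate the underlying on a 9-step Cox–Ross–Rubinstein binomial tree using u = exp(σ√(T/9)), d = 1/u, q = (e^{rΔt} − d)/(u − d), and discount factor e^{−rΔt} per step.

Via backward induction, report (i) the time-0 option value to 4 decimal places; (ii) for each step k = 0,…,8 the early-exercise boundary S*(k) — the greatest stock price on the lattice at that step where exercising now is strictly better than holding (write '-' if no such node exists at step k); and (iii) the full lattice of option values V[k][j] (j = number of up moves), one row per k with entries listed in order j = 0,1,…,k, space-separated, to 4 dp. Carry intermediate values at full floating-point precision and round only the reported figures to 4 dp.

price = 37.5612
boundary = - - 70.3964 57.4797 70.3964 57.4797 70.3964 86.2158 105.5900
tree:
37.5612
48.6865 25.8914
61.2336 35.6514 15.5132
74.1503 47.5683 23.0599 7.3987
84.6970 61.2336 33.2628 12.1308 2.2641
93.3085 74.1503 46.2118 19.4719 4.1785 0.1724
100.3399 84.6970 61.2336 30.3651 7.7010 0.3299 0.0000
106.0812 93.3085 74.1503 45.4142 14.1723 0.6313 0.0000 0.0000
110.7690 100.3399 84.6970 61.2336 26.0400 1.2081 0.0000 0.0000 0.0000
114.5967 106.0812 93.3085 74.1503 45.4142 2.3120 0.0000 0.0000 0.0000 0.0000

params: Δt=0.18367 u=1.22472 d=0.81651 q=0.47255 e^(-rΔt)=0.99068
t_9 payoffs: 114.5967 106.0812 93.3085 74.1503 45.4142 2.3120 0.0000 0.0000 0.0000 0.0000
t_8: node(8,0) S=20.8610 payoff=110.7690 vs cont=109.5418 → 110.7690 [stop]  node(8,1) S=31.2901 payoff=100.3399 vs cont=99.1127 → 100.3399 [stop]  node(8,2) S=46.9330 payoff=84.6970 vs cont=83.4698 → 84.6970 [stop]  node(8,3) S=70.3964 payoff=61.2336 vs cont=60.0063 → 61.2336 [stop]  node(8,4) S=105.5900 payoff=26.0400 vs cont=24.8128 → 26.0400 [stop]  node(8,5) S=158.3780 payoff=0.0000 vs cont=1.2081 → 1.2081 [wait]  node(8,6) S=237.5566 payoff=0.0000 vs cont=0.0000 → 0.0000 [wait]  node(8,7) S=356.3192 payoff=0.0000 vs cont=0.0000 → 0.0000 [wait]  node(8,8) S=534.4552 payoff=0.0000 vs cont=0.0000 → 0.0000 [wait]  ⇒ S*(8)=105.5900
t_7: node(7,0) S=25.5488 payoff=106.0812 vs cont=104.8540 → 106.0812 [stop]  node(7,1) S=38.3215 payoff=93.3085 vs cont=92.0813 → 93.3085 [stop]  node(7,2) S=57.4797 payoff=74.1503 vs cont=72.9231 → 74.1503 [stop]  node(7,3) S=86.2158 payoff=45.4142 vs cont=44.1870 → 45.4142 [stop]  node(7,4) S=129.3180 payoff=2.3120 vs cont=14.1723 → 14.1723 [wait]  node(7,5) S=193.9684 payoff=0.0000 vs cont=0.6313 → 0.6313 [wait]  node(7,6) S=290.9398 payoff=0.0000 vs cont=0.0000 → 0.0000 [wait]  node(7,7) S=436.3905 payoff=0.0000 vs cont=0.0000 → 0.0000 [wait]  ⇒ S*(7)=86.2158
t_6: node(6,0) S=31.2901 payoff=100.3399 vs cont=99.1127 → 100.3399 [stop]  node(6,1) S=46.9330 payoff=84.6970 vs cont=83.4698 → 84.6970 [stop]  node(6,2) S=70.3964 payoff=61.2336 vs cont=60.0063 → 61.2336 [stop]  node(6,3) S=105.5900 payoff=26.0400 vs cont=30.3651 → 30.3651 [wait]  node(6,4) S=158.3780 payoff=0.0000 vs cont=7.7010 → 7.7010 [wait]  node(6,5) S=237.5566 payoff=0.0000 vs cont=0.3299 → 0.3299 [wait]  node(6,6) S=356.3192 payoff=0.0000 vs cont=0.0000 → 0.0000 [wait]  ⇒ S*(6)=70.3964
t_5: node(5,0) S=38.3215 payoff=93.3085 vs cont=92.0813 → 93.3085 [stop]  node(5,1) S=57.4797 payoff=74.1503 vs cont=72.9231 → 74.1503 [stop]  node(5,2) S=86.2158 payoff=45.4142 vs cont=46.2118 → 46.2118 [wait]  node(5,3) S=129.3180 payoff=2.3120 vs cont=19.4719 → 19.4719 [wait]  node(5,4) S=193.9684 payoff=0.0000 vs cont=4.1785 → 4.1785 [wait]  node(5,5) S=290.9398 payoff=0.0000 vs cont=0.1724 → 0.1724 [wait]  ⇒ S*(5)=57.4797
t_4: node(4,0) S=46.9330 payoff=84.6970 vs cont=83.4698 → 84.6970 [stop]  node(4,1) S=70.3964 payoff=61.2336 vs cont=60.3797 → 61.2336 [stop]  node(4,2) S=105.5900 payoff=26.0400 vs cont=33.2628 → 33.2628 [wait]  node(4,3) S=158.3780 payoff=0.0000 vs cont=12.1308 → 12.1308 [wait]  node(4,4) S=237.5566 payoff=0.0000 vs cont=2.2641 → 2.2641 [wait]  ⇒ S*(4)=70.3964
t_3: node(3,0) S=57.4797 payoff=74.1503 vs cont=72.9231 → 74.1503 [stop]  node(3,1) S=86.2158 payoff=45.4142 vs cont=47.5683 → 47.5683 [wait]  node(3,2) S=129.3180 payoff=2.3120 vs cont=23.0599 → 23.0599 [wait]  node(3,3) S=193.9684 payoff=0.0000 vs cont=7.3987 → 7.3987 [wait]  ⇒ S*(3)=57.4797
t_2: node(2,0) S=70.3964 payoff=61.2336 vs cont=61.0148 → 61.2336 [stop]  node(2,1) S=105.5900 payoff=26.0400 vs cont=35.6514 → 35.6514 [wait]  node(2,2) S=158.3780 payoff=0.0000 vs cont=15.5132 → 15.5132 [wait]  ⇒ S*(2)=70.3964
t_1: node(1,0) S=86.2158 payoff=45.4142 vs cont=48.6865 → 48.6865 [wait]  node(1,1) S=129.3180 payoff=2.3120 vs cont=25.8914 → 25.8914 [wait]  ⇒ S*(1)=-
t_0: node(0,0) S=105.5900 payoff=26.0400 vs cont=37.5612 → 37.5612 [wait]  ⇒ S*(0)=-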